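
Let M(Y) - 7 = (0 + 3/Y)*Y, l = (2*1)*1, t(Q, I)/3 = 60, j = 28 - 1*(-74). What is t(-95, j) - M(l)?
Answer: 170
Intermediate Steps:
j = 102 (j = 28 + 74 = 102)
t(Q, I) = 180 (t(Q, I) = 3*60 = 180)
l = 2 (l = 2*1 = 2)
M(Y) = 10 (M(Y) = 7 + (0 + 3/Y)*Y = 7 + (3/Y)*Y = 7 + 3 = 10)
t(-95, j) - M(l) = 180 - 1*10 = 180 - 10 = 170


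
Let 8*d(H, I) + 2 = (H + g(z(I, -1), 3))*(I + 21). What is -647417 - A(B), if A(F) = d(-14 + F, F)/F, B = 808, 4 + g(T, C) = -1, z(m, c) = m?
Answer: -4185557567/6464 ≈ -6.4752e+5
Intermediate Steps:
g(T, C) = -5 (g(T, C) = -4 - 1 = -5)
d(H, I) = -1/4 + (-5 + H)*(21 + I)/8 (d(H, I) = -1/4 + ((H - 5)*(I + 21))/8 = -1/4 + ((-5 + H)*(21 + I))/8 = -1/4 + (-5 + H)*(21 + I)/8)
A(F) = (-401/8 + 2*F + F*(-14 + F)/8)/F (A(F) = (-107/8 - 5*F/8 + 21*(-14 + F)/8 + (-14 + F)*F/8)/F = (-107/8 - 5*F/8 + (-147/4 + 21*F/8) + F*(-14 + F)/8)/F = (-401/8 + 2*F + F*(-14 + F)/8)/F)
-647417 - A(B) = -647417 - (-401 + 808**2 + 2*808)/(8*808) = -647417 - (-401 + 652864 + 1616)/(8*808) = -647417 - 654079/(8*808) = -647417 - 1*654079/6464 = -647417 - 654079/6464 = -4185557567/6464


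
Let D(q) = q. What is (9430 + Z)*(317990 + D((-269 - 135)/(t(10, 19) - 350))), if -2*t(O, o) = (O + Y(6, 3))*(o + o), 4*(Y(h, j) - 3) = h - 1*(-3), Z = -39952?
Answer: -8278970676524/853 ≈ -9.7057e+9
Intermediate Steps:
Y(h, j) = 15/4 + h/4 (Y(h, j) = 3 + (h - 1*(-3))/4 = 3 + (h + 3)/4 = 3 + (3 + h)/4 = 3 + (¾ + h/4) = 15/4 + h/4)
t(O, o) = -o*(21/4 + O) (t(O, o) = -(O + (15/4 + (¼)*6))*(o + o)/2 = -(O + (15/4 + 3/2))*2*o/2 = -(O + 21/4)*2*o/2 = -(21/4 + O)*2*o/2 = -o*(21/4 + O))
(9430 + Z)*(317990 + D((-269 - 135)/(t(10, 19) - 350))) = (9430 - 39952)*(317990 + (-269 - 135)/(-¼*19*(21 + 4*10) - 350)) = -30522*(317990 - 404/(-¼*19*(21 + 40) - 350)) = -30522*(317990 - 404/(-¼*19*61 - 350)) = -30522*(317990 - 404/(-1159/4 - 350)) = -30522*(317990 - 404/(-2559/4)) = -30522*(317990 - 404*(-4/2559)) = -30522*(317990 + 1616/2559) = -30522*813738026/2559 = -8278970676524/853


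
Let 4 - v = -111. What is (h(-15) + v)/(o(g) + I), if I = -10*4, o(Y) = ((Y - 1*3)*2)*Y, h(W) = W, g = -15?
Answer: 1/5 ≈ 0.20000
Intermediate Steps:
v = 115 (v = 4 - 1*(-111) = 4 + 111 = 115)
o(Y) = Y*(-6 + 2*Y) (o(Y) = ((Y - 3)*2)*Y = ((-3 + Y)*2)*Y = (-6 + 2*Y)*Y = Y*(-6 + 2*Y))
I = -40
(h(-15) + v)/(o(g) + I) = (-15 + 115)/(2*(-15)*(-3 - 15) - 40) = 100/(2*(-15)*(-18) - 40) = 100/(540 - 40) = 100/500 = 100*(1/500) = 1/5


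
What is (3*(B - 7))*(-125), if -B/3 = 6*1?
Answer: 9375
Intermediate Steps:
B = -18 ≈ -18.000
(3*(B - 7))*(-125) = (3*(-18 - 7))*(-125) = (3*(-25))*(-125) = -75*(-125) = 9375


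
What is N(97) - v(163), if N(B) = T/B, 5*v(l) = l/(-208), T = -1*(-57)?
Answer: 75091/100880 ≈ 0.74436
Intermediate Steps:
T = 57
v(l) = -l/1040 (v(l) = (l/(-208))/5 = (l*(-1/208))/5 = (-l/208)/5 = -l/1040)
N(B) = 57/B
N(97) - v(163) = 57/97 - (-1)*163/1040 = 57*(1/97) - 1*(-163/1040) = 57/97 + 163/1040 = 75091/100880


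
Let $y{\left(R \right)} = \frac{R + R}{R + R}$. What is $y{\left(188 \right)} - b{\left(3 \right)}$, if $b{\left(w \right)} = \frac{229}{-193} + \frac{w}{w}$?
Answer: $\frac{229}{193} \approx 1.1865$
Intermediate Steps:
$y{\left(R \right)} = 1$ ($y{\left(R \right)} = \frac{2 R}{2 R} = 2 R \frac{1}{2 R} = 1$)
$b{\left(w \right)} = - \frac{36}{193}$ ($b{\left(w \right)} = 229 \left(- \frac{1}{193}\right) + 1 = - \frac{229}{193} + 1 = - \frac{36}{193}$)
$y{\left(188 \right)} - b{\left(3 \right)} = 1 - - \frac{36}{193} = 1 + \frac{36}{193} = \frac{229}{193}$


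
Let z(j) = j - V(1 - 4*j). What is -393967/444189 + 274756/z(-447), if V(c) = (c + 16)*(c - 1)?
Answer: -3117863879/3207488769 ≈ -0.97206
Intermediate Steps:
V(c) = (-1 + c)*(16 + c) (V(c) = (16 + c)*(-1 + c) = (-1 + c)*(16 + c))
z(j) = 1 - (1 - 4*j)² + 61*j (z(j) = j - (-16 + (1 - 4*j)² + 15*(1 - 4*j)) = j - (-16 + (1 - 4*j)² + (15 - 60*j)) = j - (-1 + (1 - 4*j)² - 60*j) = j + (1 - (1 - 4*j)² + 60*j) = 1 - (1 - 4*j)² + 61*j)
-393967/444189 + 274756/z(-447) = -393967/444189 + 274756/((-447*(69 - 16*(-447)))) = -393967*1/444189 + 274756/((-447*(69 + 7152))) = -393967/444189 + 274756/((-447*7221)) = -393967/444189 + 274756/(-3227787) = -393967/444189 + 274756*(-1/3227787) = -393967/444189 - 1844/21663 = -3117863879/3207488769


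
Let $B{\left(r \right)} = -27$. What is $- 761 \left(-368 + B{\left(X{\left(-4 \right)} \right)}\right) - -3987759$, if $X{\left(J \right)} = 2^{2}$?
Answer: $4288354$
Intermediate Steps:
$X{\left(J \right)} = 4$
$- 761 \left(-368 + B{\left(X{\left(-4 \right)} \right)}\right) - -3987759 = - 761 \left(-368 - 27\right) - -3987759 = \left(-761\right) \left(-395\right) + 3987759 = 300595 + 3987759 = 4288354$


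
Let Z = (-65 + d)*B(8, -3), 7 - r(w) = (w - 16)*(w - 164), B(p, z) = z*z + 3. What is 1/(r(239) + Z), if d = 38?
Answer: -1/17042 ≈ -5.8679e-5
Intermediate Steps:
B(p, z) = 3 + z² (B(p, z) = z² + 3 = 3 + z²)
r(w) = 7 - (-164 + w)*(-16 + w) (r(w) = 7 - (w - 16)*(w - 164) = 7 - (-16 + w)*(-164 + w) = 7 - (-164 + w)*(-16 + w))
Z = -324 (Z = (-65 + 38)*(3 + (-3)²) = -27*(3 + 9) = -27*12 = -324)
1/(r(239) + Z) = 1/((-2617 - 1*239² + 180*239) - 324) = 1/((-2617 - 1*57121 + 43020) - 324) = 1/((-2617 - 57121 + 43020) - 324) = 1/(-16718 - 324) = 1/(-17042) = -1/17042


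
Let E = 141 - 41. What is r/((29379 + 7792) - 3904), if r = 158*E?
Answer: 15800/33267 ≈ 0.47495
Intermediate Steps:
E = 100
r = 15800 (r = 158*100 = 15800)
r/((29379 + 7792) - 3904) = 15800/((29379 + 7792) - 3904) = 15800/(37171 - 3904) = 15800/33267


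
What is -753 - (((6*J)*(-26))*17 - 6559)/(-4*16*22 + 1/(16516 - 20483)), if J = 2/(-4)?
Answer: -4226668672/5585537 ≈ -756.72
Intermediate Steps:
J = -1/2 (J = 2*(-1/4) = -1/2 ≈ -0.50000)
-753 - (((6*J)*(-26))*17 - 6559)/(-4*16*22 + 1/(16516 - 20483)) = -753 - (((6*(-1/2))*(-26))*17 - 6559)/(-4*16*22 + 1/(16516 - 20483)) = -753 - (-3*(-26)*17 - 6559)/(-64*22 + 1/(-3967)) = -753 - (78*17 - 6559)/(-1408 - 1/3967) = -753 - (1326 - 6559)/(-5585537/3967) = -753 - (-5233)*(-3967)/5585537 = -753 - 1*20759311/5585537 = -753 - 20759311/5585537 = -4226668672/5585537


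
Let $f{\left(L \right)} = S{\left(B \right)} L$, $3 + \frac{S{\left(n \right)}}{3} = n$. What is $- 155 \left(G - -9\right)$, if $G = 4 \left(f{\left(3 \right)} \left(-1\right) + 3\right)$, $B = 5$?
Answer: $7905$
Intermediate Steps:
$S{\left(n \right)} = -9 + 3 n$
$f{\left(L \right)} = 6 L$ ($f{\left(L \right)} = \left(-9 + 3 \cdot 5\right) L = \left(-9 + 15\right) L = 6 L$)
$G = -60$ ($G = 4 \left(6 \cdot 3 \left(-1\right) + 3\right) = 4 \left(18 \left(-1\right) + 3\right) = 4 \left(-18 + 3\right) = 4 \left(-15\right) = -60$)
$- 155 \left(G - -9\right) = - 155 \left(-60 - -9\right) = - 155 \left(-60 + 9\right) = \left(-155\right) \left(-51\right) = 7905$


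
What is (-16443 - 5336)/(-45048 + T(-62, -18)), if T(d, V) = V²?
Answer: 21779/44724 ≈ 0.48696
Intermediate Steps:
(-16443 - 5336)/(-45048 + T(-62, -18)) = (-16443 - 5336)/(-45048 + (-18)²) = -21779/(-45048 + 324) = -21779/(-44724) = -21779*(-1/44724) = 21779/44724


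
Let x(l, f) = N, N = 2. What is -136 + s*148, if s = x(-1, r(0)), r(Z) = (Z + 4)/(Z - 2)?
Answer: 160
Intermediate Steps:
r(Z) = (4 + Z)/(-2 + Z)
x(l, f) = 2
s = 2
-136 + s*148 = -136 + 2*148 = -136 + 296 = 160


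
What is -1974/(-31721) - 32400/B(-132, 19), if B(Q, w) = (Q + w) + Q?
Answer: 205648806/1554329 ≈ 132.31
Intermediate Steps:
B(Q, w) = w + 2*Q
-1974/(-31721) - 32400/B(-132, 19) = -1974/(-31721) - 32400/(19 + 2*(-132)) = -1974*(-1/31721) - 32400/(19 - 264) = 1974/31721 - 32400/(-245) = 1974/31721 - 32400*(-1/245) = 1974/31721 + 6480/49 = 205648806/1554329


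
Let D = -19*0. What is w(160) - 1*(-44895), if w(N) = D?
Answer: 44895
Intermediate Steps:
D = 0
w(N) = 0
w(160) - 1*(-44895) = 0 - 1*(-44895) = 0 + 44895 = 44895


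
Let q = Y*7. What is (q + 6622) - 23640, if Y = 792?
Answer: -11474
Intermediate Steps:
q = 5544 (q = 792*7 = 5544)
(q + 6622) - 23640 = (5544 + 6622) - 23640 = 12166 - 23640 = -11474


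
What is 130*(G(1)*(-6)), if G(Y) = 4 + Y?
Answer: -3900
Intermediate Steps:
130*(G(1)*(-6)) = 130*((4 + 1)*(-6)) = 130*(5*(-6)) = 130*(-30) = -3900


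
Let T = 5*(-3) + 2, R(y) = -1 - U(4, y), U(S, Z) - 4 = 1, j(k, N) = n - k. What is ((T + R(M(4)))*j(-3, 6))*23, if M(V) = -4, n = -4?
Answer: 437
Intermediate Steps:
j(k, N) = -4 - k
U(S, Z) = 5 (U(S, Z) = 4 + 1 = 5)
R(y) = -6 (R(y) = -1 - 1*5 = -1 - 5 = -6)
T = -13 (T = -15 + 2 = -13)
((T + R(M(4)))*j(-3, 6))*23 = ((-13 - 6)*(-4 - 1*(-3)))*23 = -19*(-4 + 3)*23 = -19*(-1)*23 = 19*23 = 437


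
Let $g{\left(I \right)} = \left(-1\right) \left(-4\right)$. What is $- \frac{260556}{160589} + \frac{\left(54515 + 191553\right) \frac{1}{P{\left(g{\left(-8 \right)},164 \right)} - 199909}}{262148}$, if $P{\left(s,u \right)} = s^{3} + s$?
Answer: $- \frac{3412506500040565}{2103230859714413} \approx -1.6225$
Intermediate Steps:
$g{\left(I \right)} = 4$
$P{\left(s,u \right)} = s + s^{3}$
$- \frac{260556}{160589} + \frac{\left(54515 + 191553\right) \frac{1}{P{\left(g{\left(-8 \right)},164 \right)} - 199909}}{262148} = - \frac{260556}{160589} + \frac{\left(54515 + 191553\right) \frac{1}{\left(4 + 4^{3}\right) - 199909}}{262148} = \left(-260556\right) \frac{1}{160589} + \frac{246068}{\left(4 + 64\right) - 199909} \cdot \frac{1}{262148} = - \frac{260556}{160589} + \frac{246068}{68 - 199909} \cdot \frac{1}{262148} = - \frac{260556}{160589} + \frac{246068}{-199841} \cdot \frac{1}{262148} = - \frac{260556}{160589} + 246068 \left(- \frac{1}{199841}\right) \frac{1}{262148} = - \frac{260556}{160589} - \frac{61517}{13096979617} = - \frac{3412506500040565}{2103230859714413}$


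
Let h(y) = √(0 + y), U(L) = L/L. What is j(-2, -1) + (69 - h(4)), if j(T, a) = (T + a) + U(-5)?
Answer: 65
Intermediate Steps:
U(L) = 1
j(T, a) = 1 + T + a (j(T, a) = (T + a) + 1 = 1 + T + a)
h(y) = √y
j(-2, -1) + (69 - h(4)) = (1 - 2 - 1) + (69 - √4) = -2 + (69 - 1*2) = -2 + (69 - 2) = -2 + 67 = 65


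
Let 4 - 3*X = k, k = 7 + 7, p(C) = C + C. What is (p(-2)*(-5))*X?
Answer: -200/3 ≈ -66.667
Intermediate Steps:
p(C) = 2*C
k = 14
X = -10/3 (X = 4/3 - ⅓*14 = 4/3 - 14/3 = -10/3 ≈ -3.3333)
(p(-2)*(-5))*X = ((2*(-2))*(-5))*(-10/3) = -4*(-5)*(-10/3) = 20*(-10/3) = -200/3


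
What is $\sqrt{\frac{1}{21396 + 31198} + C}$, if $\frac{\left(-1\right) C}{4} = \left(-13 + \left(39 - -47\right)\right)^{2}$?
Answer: $\frac{9 i \sqrt{727935829822}}{52594} \approx 146.0 i$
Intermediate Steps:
$C = -21316$ ($C = - 4 \left(-13 + \left(39 - -47\right)\right)^{2} = - 4 \left(-13 + \left(39 + 47\right)\right)^{2} = - 4 \left(-13 + 86\right)^{2} = - 4 \cdot 73^{2} = \left(-4\right) 5329 = -21316$)
$\sqrt{\frac{1}{21396 + 31198} + C} = \sqrt{\frac{1}{21396 + 31198} - 21316} = \sqrt{\frac{1}{52594} - 21316} = \sqrt{- \frac{1121093703}{52594}} = \frac{9 i \sqrt{727935829822}}{52594}$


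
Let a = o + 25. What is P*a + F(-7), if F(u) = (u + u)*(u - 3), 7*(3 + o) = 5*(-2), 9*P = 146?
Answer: 3316/7 ≈ 473.71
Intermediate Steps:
P = 146/9 (P = (1/9)*146 = 146/9 ≈ 16.222)
o = -31/7 (o = -3 + (5*(-2))/7 = -3 + (1/7)*(-10) = -3 - 10/7 = -31/7 ≈ -4.4286)
F(u) = 2*u*(-3 + u) (F(u) = (2*u)*(-3 + u) = 2*u*(-3 + u))
a = 144/7 (a = -31/7 + 25 = 144/7 ≈ 20.571)
P*a + F(-7) = (146/9)*(144/7) + 2*(-7)*(-3 - 7) = 2336/7 + 2*(-7)*(-10) = 2336/7 + 140 = 3316/7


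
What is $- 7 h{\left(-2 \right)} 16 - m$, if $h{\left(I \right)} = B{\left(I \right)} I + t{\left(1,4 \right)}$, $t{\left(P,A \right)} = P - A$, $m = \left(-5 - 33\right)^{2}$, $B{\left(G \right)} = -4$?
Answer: $-2004$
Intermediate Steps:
$m = 1444$ ($m = \left(-38\right)^{2} = 1444$)
$h{\left(I \right)} = -3 - 4 I$ ($h{\left(I \right)} = - 4 I + \left(1 - 4\right) = - 4 I - 3 = -3 - 4 I$)
$- 7 h{\left(-2 \right)} 16 - m = - 7 \left(-3 - -8\right) 16 - 1444 = - 7 \left(-3 + 8\right) 16 - 1444 = \left(-7\right) 5 \cdot 16 - 1444 = \left(-35\right) 16 - 1444 = -560 - 1444 = -2004$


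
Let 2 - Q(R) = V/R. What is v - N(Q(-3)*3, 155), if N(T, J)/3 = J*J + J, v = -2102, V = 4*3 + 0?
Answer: -74642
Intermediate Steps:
V = 12 (V = 12 + 0 = 12)
Q(R) = 2 - 12/R
N(T, J) = 3*J + 3*J² (N(T, J) = 3*(J*J + J) = 3*(J² + J) = 3*(J + J²) = 3*J + 3*J²)
v - N(Q(-3)*3, 155) = -2102 - 3*155*(1 + 155) = -2102 - 3*155*156 = -2102 - 1*72540 = -2102 - 72540 = -74642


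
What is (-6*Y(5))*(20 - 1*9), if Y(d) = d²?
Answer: -1650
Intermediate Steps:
(-6*Y(5))*(20 - 1*9) = (-6*5²)*(20 - 1*9) = (-6*25)*(20 - 9) = -150*11 = -1650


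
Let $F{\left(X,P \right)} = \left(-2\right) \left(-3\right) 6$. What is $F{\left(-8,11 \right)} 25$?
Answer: $900$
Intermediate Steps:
$F{\left(X,P \right)} = 36$ ($F{\left(X,P \right)} = 6 \cdot 6 = 36$)
$F{\left(-8,11 \right)} 25 = 36 \cdot 25 = 900$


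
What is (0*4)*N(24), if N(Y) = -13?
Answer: 0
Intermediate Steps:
(0*4)*N(24) = (0*4)*(-13) = 0*(-13) = 0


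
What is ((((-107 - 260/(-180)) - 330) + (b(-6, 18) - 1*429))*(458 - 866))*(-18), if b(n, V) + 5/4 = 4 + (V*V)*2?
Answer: -1570188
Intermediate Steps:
b(n, V) = 11/4 + 2*V**2 (b(n, V) = -5/4 + (4 + (V*V)*2) = -5/4 + (4 + V**2*2) = -5/4 + (4 + 2*V**2) = 11/4 + 2*V**2)
((((-107 - 260/(-180)) - 330) + (b(-6, 18) - 1*429))*(458 - 866))*(-18) = ((((-107 - 260/(-180)) - 330) + ((11/4 + 2*18**2) - 1*429))*(458 - 866))*(-18) = ((((-107 - 260*(-1/180)) - 330) + ((11/4 + 2*324) - 429))*(-408))*(-18) = ((((-107 + 13/9) - 330) + ((11/4 + 648) - 429))*(-408))*(-18) = (((-950/9 - 330) + (2603/4 - 429))*(-408))*(-18) = ((-3920/9 + 887/4)*(-408))*(-18) = -7697/36*(-408)*(-18) = (261698/3)*(-18) = -1570188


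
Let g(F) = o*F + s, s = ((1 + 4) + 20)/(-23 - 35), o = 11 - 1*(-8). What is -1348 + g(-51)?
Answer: -134411/58 ≈ -2317.4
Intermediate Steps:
o = 19 (o = 11 + 8 = 19)
s = -25/58 (s = (5 + 20)/(-58) = 25*(-1/58) = -25/58 ≈ -0.43103)
g(F) = -25/58 + 19*F (g(F) = 19*F - 25/58 = -25/58 + 19*F)
-1348 + g(-51) = -1348 + (-25/58 + 19*(-51)) = -1348 + (-25/58 - 969) = -1348 - 56227/58 = -134411/58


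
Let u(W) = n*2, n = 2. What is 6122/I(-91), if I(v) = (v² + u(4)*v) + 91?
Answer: 3061/4004 ≈ 0.76449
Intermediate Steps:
u(W) = 4 (u(W) = 2*2 = 4)
I(v) = 91 + v² + 4*v (I(v) = (v² + 4*v) + 91 = 91 + v² + 4*v)
6122/I(-91) = 6122/(91 + (-91)² + 4*(-91)) = 6122/(91 + 8281 - 364) = 6122/8008 = 6122*(1/8008) = 3061/4004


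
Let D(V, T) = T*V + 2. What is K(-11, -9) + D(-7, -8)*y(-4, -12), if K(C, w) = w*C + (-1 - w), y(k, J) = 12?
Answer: 803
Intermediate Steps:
K(C, w) = -1 - w + C*w (K(C, w) = C*w + (-1 - w) = -1 - w + C*w)
D(V, T) = 2 + T*V
K(-11, -9) + D(-7, -8)*y(-4, -12) = (-1 - 1*(-9) - 11*(-9)) + (2 - 8*(-7))*12 = (-1 + 9 + 99) + (2 + 56)*12 = 107 + 58*12 = 107 + 696 = 803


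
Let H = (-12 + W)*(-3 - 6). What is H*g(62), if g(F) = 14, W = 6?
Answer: 756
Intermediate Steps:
H = 54 (H = (-12 + 6)*(-3 - 6) = -6*(-9) = 54)
H*g(62) = 54*14 = 756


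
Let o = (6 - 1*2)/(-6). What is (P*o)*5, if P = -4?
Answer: 40/3 ≈ 13.333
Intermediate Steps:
o = -⅔ (o = (6 - 2)*(-⅙) = 4*(-⅙) = -⅔ ≈ -0.66667)
(P*o)*5 = -4*(-⅔)*5 = (8/3)*5 = 40/3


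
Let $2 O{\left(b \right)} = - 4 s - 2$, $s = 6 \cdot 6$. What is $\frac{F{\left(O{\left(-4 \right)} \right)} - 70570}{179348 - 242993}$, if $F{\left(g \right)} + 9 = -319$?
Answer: $\frac{70898}{63645} \approx 1.114$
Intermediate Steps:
$s = 36$
$O{\left(b \right)} = -73$ ($O{\left(b \right)} = \frac{\left(-4\right) 36 - 2}{2} = \frac{-144 - 2}{2} = \frac{1}{2} \left(-146\right) = -73$)
$F{\left(g \right)} = -328$ ($F{\left(g \right)} = -9 - 319 = -328$)
$\frac{F{\left(O{\left(-4 \right)} \right)} - 70570}{179348 - 242993} = \frac{-328 - 70570}{179348 - 242993} = - \frac{70898}{-63645} = \left(-70898\right) \left(- \frac{1}{63645}\right) = \frac{70898}{63645}$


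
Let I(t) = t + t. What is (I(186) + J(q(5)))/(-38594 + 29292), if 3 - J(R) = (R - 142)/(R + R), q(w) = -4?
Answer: -1427/37208 ≈ -0.038352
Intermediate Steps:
I(t) = 2*t
J(R) = 3 - (-142 + R)/(2*R) (J(R) = 3 - (R - 142)/(R + R) = 3 - (-142 + R)/(2*R))
(I(186) + J(q(5)))/(-38594 + 29292) = (2*186 + (5/2 + 71/(-4)))/(-38594 + 29292) = (372 + (5/2 + 71*(-¼)))/(-9302) = (372 + (5/2 - 71/4))*(-1/9302) = (372 - 61/4)*(-1/9302) = (1427/4)*(-1/9302) = -1427/37208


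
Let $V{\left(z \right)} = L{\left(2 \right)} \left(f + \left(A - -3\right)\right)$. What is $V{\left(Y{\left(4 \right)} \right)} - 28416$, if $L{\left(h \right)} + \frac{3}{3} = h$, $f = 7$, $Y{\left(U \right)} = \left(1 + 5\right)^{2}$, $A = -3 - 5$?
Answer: $-28414$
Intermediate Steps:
$A = -8$ ($A = -3 - 5 = -8$)
$Y{\left(U \right)} = 36$ ($Y{\left(U \right)} = 6^{2} = 36$)
$L{\left(h \right)} = -1 + h$
$V{\left(z \right)} = 2$ ($V{\left(z \right)} = \left(-1 + 2\right) \left(7 - 5\right) = 1 \left(7 + \left(-8 + 3\right)\right) = 1 \left(7 - 5\right) = 1 \cdot 2 = 2$)
$V{\left(Y{\left(4 \right)} \right)} - 28416 = 2 - 28416 = -28414$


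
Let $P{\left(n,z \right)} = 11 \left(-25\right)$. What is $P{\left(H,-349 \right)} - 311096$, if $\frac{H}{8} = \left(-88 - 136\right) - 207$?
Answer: $-311371$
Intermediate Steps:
$H = -3448$ ($H = 8 \left(\left(-88 - 136\right) - 207\right) = 8 \left(-224 - 207\right) = 8 \left(-431\right) = -3448$)
$P{\left(n,z \right)} = -275$
$P{\left(H,-349 \right)} - 311096 = -275 - 311096 = -311371$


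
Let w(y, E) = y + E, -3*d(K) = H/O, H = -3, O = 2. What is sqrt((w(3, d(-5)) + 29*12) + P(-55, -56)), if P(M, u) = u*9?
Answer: I*sqrt(610)/2 ≈ 12.349*I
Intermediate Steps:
P(M, u) = 9*u
d(K) = 1/2 (d(K) = -(-1)/2 = -1/3*(-3/2) = 1/2)
w(y, E) = E + y
sqrt((w(3, d(-5)) + 29*12) + P(-55, -56)) = sqrt(((1/2 + 3) + 29*12) + 9*(-56)) = sqrt((7/2 + 348) - 504) = sqrt(703/2 - 504) = sqrt(-305/2) = I*sqrt(610)/2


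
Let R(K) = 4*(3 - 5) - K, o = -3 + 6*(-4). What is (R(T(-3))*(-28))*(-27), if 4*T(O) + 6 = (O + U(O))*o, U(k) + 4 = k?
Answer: -55944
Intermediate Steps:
o = -27 (o = -3 - 24 = -27)
U(k) = -4 + k
T(O) = 51/2 - 27*O/2 (T(O) = -3/2 + ((O + (-4 + O))*(-27))/4 = -3/2 + ((-4 + 2*O)*(-27))/4 = -3/2 + (108 - 54*O)/4 = -3/2 + (27 - 27*O/2) = 51/2 - 27*O/2)
R(K) = -8 - K (R(K) = 4*(-2) - K = -8 - K)
(R(T(-3))*(-28))*(-27) = ((-8 - (51/2 - 27/2*(-3)))*(-28))*(-27) = ((-8 - (51/2 + 81/2))*(-28))*(-27) = ((-8 - 1*66)*(-28))*(-27) = ((-8 - 66)*(-28))*(-27) = -74*(-28)*(-27) = 2072*(-27) = -55944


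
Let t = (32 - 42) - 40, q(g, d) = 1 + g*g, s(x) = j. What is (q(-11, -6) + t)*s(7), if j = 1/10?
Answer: 36/5 ≈ 7.2000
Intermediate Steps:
j = ⅒ ≈ 0.10000
s(x) = ⅒
q(g, d) = 1 + g²
t = -50 (t = -10 - 40 = -50)
(q(-11, -6) + t)*s(7) = ((1 + (-11)²) - 50)*(⅒) = ((1 + 121) - 50)*(⅒) = (122 - 50)*(⅒) = 72*(⅒) = 36/5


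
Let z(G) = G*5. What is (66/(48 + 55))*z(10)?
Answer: 3300/103 ≈ 32.039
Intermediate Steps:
z(G) = 5*G
(66/(48 + 55))*z(10) = (66/(48 + 55))*(5*10) = (66/103)*50 = 3300/103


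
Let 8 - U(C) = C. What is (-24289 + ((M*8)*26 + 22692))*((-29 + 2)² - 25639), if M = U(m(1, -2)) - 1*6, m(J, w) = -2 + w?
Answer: 8693590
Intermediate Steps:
U(C) = 8 - C
M = 6 (M = (8 - (-2 - 2)) - 1*6 = (8 - 1*(-4)) - 6 = (8 + 4) - 6 = 12 - 6 = 6)
(-24289 + ((M*8)*26 + 22692))*((-29 + 2)² - 25639) = (-24289 + ((6*8)*26 + 22692))*((-29 + 2)² - 25639) = (-24289 + (48*26 + 22692))*((-27)² - 25639) = (-24289 + (1248 + 22692))*(729 - 25639) = (-24289 + 23940)*(-24910) = -349*(-24910) = 8693590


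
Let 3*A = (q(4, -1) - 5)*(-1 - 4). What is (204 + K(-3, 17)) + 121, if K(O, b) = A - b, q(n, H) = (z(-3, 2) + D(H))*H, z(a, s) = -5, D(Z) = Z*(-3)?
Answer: 313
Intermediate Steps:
D(Z) = -3*Z
q(n, H) = H*(-5 - 3*H) (q(n, H) = (-5 - 3*H)*H = H*(-5 - 3*H))
A = 5 (A = ((-1*(-1)*(5 + 3*(-1)) - 5)*(-1 - 4))/3 = ((-1*(-1)*(5 - 3) - 5)*(-5))/3 = ((-1*(-1)*2 - 5)*(-5))/3 = ((2 - 5)*(-5))/3 = (-3*(-5))/3 = (1/3)*15 = 5)
K(O, b) = 5 - b
(204 + K(-3, 17)) + 121 = (204 + (5 - 1*17)) + 121 = (204 + (5 - 17)) + 121 = (204 - 12) + 121 = 192 + 121 = 313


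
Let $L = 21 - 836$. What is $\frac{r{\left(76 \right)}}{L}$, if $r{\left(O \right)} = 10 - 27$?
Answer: $\frac{17}{815} \approx 0.020859$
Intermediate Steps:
$r{\left(O \right)} = -17$
$L = -815$ ($L = 21 - 836 = -815$)
$\frac{r{\left(76 \right)}}{L} = - \frac{17}{-815} = \left(-17\right) \left(- \frac{1}{815}\right) = \frac{17}{815}$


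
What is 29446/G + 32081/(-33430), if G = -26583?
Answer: -1837189003/888669690 ≈ -2.0673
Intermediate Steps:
29446/G + 32081/(-33430) = 29446/(-26583) + 32081/(-33430) = 29446*(-1/26583) + 32081*(-1/33430) = -29446/26583 - 32081/33430 = -1837189003/888669690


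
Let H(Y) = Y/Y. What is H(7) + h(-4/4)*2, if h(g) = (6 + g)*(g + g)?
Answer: -19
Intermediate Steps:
H(Y) = 1
h(g) = 2*g*(6 + g) (h(g) = (6 + g)*(2*g) = 2*g*(6 + g))
H(7) + h(-4/4)*2 = 1 + (2*(-4/4)*(6 - 4/4))*2 = 1 + (2*(-4*¼)*(6 - 4*¼))*2 = 1 + (2*(-1)*(6 - 1))*2 = 1 + (2*(-1)*5)*2 = 1 - 10*2 = 1 - 20 = -19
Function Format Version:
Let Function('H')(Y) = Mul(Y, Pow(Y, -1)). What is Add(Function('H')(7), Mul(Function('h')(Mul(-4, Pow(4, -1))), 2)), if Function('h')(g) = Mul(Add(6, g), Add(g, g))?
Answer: -19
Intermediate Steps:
Function('H')(Y) = 1
Function('h')(g) = Mul(2, g, Add(6, g)) (Function('h')(g) = Mul(Add(6, g), Mul(2, g)) = Mul(2, g, Add(6, g)))
Add(Function('H')(7), Mul(Function('h')(Mul(-4, Pow(4, -1))), 2)) = Add(1, Mul(Mul(2, Mul(-4, Pow(4, -1)), Add(6, Mul(-4, Pow(4, -1)))), 2)) = Add(1, Mul(Mul(2, Mul(-4, Rational(1, 4)), Add(6, Mul(-4, Rational(1, 4)))), 2)) = Add(1, Mul(Mul(2, -1, Add(6, -1)), 2)) = Add(1, Mul(Mul(2, -1, 5), 2)) = Add(1, Mul(-10, 2)) = Add(1, -20) = -19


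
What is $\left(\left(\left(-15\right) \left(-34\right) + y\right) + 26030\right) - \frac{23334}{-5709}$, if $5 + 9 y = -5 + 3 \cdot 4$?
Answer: $\frac{454624388}{17127} \approx 26544.0$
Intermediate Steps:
$y = \frac{2}{9}$ ($y = - \frac{5}{9} + \frac{-5 + 3 \cdot 4}{9} = - \frac{5}{9} + \frac{-5 + 12}{9} = - \frac{5}{9} + \frac{1}{9} \cdot 7 = - \frac{5}{9} + \frac{7}{9} = \frac{2}{9} \approx 0.22222$)
$\left(\left(\left(-15\right) \left(-34\right) + y\right) + 26030\right) - \frac{23334}{-5709} = \left(\left(\left(-15\right) \left(-34\right) + \frac{2}{9}\right) + 26030\right) - \frac{23334}{-5709} = \left(\left(510 + \frac{2}{9}\right) + 26030\right) - - \frac{7778}{1903} = \left(\frac{4592}{9} + 26030\right) + \frac{7778}{1903} = \frac{238862}{9} + \frac{7778}{1903} = \frac{454624388}{17127}$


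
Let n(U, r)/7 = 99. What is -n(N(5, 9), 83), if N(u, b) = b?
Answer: -693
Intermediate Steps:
n(U, r) = 693 (n(U, r) = 7*99 = 693)
-n(N(5, 9), 83) = -1*693 = -693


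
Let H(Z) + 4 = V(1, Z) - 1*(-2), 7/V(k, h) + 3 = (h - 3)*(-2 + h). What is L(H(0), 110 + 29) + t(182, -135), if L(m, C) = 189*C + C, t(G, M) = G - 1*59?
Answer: 26533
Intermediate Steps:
V(k, h) = 7/(-3 + (-3 + h)*(-2 + h)) (V(k, h) = 7/(-3 + (h - 3)*(-2 + h)) = 7/(-3 + (-3 + h)*(-2 + h)))
t(G, M) = -59 + G (t(G, M) = G - 59 = -59 + G)
H(Z) = -2 + 7/(3 + Z**2 - 5*Z) (H(Z) = -4 + (7/(3 + Z**2 - 5*Z) - 1*(-2)) = -4 + (7/(3 + Z**2 - 5*Z) + 2) = -4 + (2 + 7/(3 + Z**2 - 5*Z)) = -2 + 7/(3 + Z**2 - 5*Z))
L(m, C) = 190*C
L(H(0), 110 + 29) + t(182, -135) = 190*(110 + 29) + (-59 + 182) = 190*139 + 123 = 26410 + 123 = 26533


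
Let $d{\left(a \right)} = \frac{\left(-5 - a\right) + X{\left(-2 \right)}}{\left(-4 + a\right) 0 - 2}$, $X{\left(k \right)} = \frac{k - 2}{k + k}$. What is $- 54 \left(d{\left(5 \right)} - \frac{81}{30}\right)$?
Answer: $- \frac{486}{5} \approx -97.2$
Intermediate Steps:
$X{\left(k \right)} = \frac{-2 + k}{2 k}$
$d{\left(a \right)} = 2 + \frac{a}{2}$ ($d{\left(a \right)} = \frac{\left(-5 - a\right) + \frac{-2 - 2}{2 \left(-2\right)}}{\left(-4 + a\right) 0 - 2} = \frac{\left(-5 - a\right) + \frac{1}{2} \left(- \frac{1}{2}\right) \left(-4\right)}{0 - 2} = \frac{\left(-5 - a\right) + 1}{-2} = \left(-4 - a\right) \left(- \frac{1}{2}\right) = 2 + \frac{a}{2}$)
$- 54 \left(d{\left(5 \right)} - \frac{81}{30}\right) = - 54 \left(\left(2 + \frac{1}{2} \cdot 5\right) - \frac{81}{30}\right) = - 54 \left(\left(2 + \frac{5}{2}\right) - \frac{27}{10}\right) = - 54 \left(\frac{9}{2} - \frac{27}{10}\right) = \left(-54\right) \frac{9}{5} = - \frac{486}{5}$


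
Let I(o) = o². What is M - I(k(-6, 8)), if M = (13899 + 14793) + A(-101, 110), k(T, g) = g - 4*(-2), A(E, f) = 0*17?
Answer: 28436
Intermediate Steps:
A(E, f) = 0
k(T, g) = 8 + g (k(T, g) = g + 8 = 8 + g)
M = 28692 (M = (13899 + 14793) + 0 = 28692 + 0 = 28692)
M - I(k(-6, 8)) = 28692 - (8 + 8)² = 28692 - 1*16² = 28692 - 1*256 = 28692 - 256 = 28436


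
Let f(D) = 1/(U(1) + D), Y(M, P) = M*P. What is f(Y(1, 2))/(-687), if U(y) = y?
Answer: -1/2061 ≈ -0.00048520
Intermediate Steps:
f(D) = 1/(1 + D)
f(Y(1, 2))/(-687) = 1/((1 + 1*2)*(-687)) = -1/687/(1 + 2) = -1/687/3 = (⅓)*(-1/687) = -1/2061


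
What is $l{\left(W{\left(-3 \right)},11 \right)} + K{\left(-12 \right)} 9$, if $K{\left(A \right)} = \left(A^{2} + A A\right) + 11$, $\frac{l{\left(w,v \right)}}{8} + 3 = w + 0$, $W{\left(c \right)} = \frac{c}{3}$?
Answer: $2659$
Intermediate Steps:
$W{\left(c \right)} = \frac{c}{3}$ ($W{\left(c \right)} = c \frac{1}{3} = \frac{c}{3}$)
$l{\left(w,v \right)} = -24 + 8 w$ ($l{\left(w,v \right)} = -24 + 8 \left(w + 0\right) = -24 + 8 w$)
$K{\left(A \right)} = 11 + 2 A^{2}$ ($K{\left(A \right)} = \left(A^{2} + A^{2}\right) + 11 = 2 A^{2} + 11 = 11 + 2 A^{2}$)
$l{\left(W{\left(-3 \right)},11 \right)} + K{\left(-12 \right)} 9 = \left(-24 + 8 \cdot \frac{1}{3} \left(-3\right)\right) + \left(11 + 2 \left(-12\right)^{2}\right) 9 = \left(-24 + 8 \left(-1\right)\right) + \left(11 + 2 \cdot 144\right) 9 = \left(-24 - 8\right) + \left(11 + 288\right) 9 = -32 + 299 \cdot 9 = -32 + 2691 = 2659$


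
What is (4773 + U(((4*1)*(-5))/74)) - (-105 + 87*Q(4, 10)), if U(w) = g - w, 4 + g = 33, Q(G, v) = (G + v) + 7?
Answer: 113970/37 ≈ 3080.3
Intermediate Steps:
Q(G, v) = 7 + G + v
g = 29 (g = -4 + 33 = 29)
U(w) = 29 - w
(4773 + U(((4*1)*(-5))/74)) - (-105 + 87*Q(4, 10)) = (4773 + (29 - (4*1)*(-5)/74)) - (-105 + 87*(7 + 4 + 10)) = (4773 + (29 - 4*(-5)/74)) - (-105 + 87*21) = (4773 + (29 - (-20)/74)) - (-105 + 1827) = (4773 + (29 - 1*(-10/37))) - 1*1722 = (4773 + (29 + 10/37)) - 1722 = (4773 + 1083/37) - 1722 = 177684/37 - 1722 = 113970/37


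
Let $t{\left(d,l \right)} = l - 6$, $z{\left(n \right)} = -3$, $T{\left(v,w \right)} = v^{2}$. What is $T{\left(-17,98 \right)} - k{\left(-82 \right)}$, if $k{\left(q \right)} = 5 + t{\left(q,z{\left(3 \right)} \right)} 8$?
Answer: $356$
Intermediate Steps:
$t{\left(d,l \right)} = -6 + l$ ($t{\left(d,l \right)} = l - 6 = -6 + l$)
$k{\left(q \right)} = -67$ ($k{\left(q \right)} = 5 + \left(-6 - 3\right) 8 = 5 - 72 = -67$)
$T{\left(-17,98 \right)} - k{\left(-82 \right)} = \left(-17\right)^{2} - -67 = 289 + 67 = 356$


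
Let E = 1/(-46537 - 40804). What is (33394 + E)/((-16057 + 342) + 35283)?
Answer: 2916665353/1709088688 ≈ 1.7066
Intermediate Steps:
E = -1/87341 (E = 1/(-87341) = -1/87341 ≈ -1.1449e-5)
(33394 + E)/((-16057 + 342) + 35283) = (33394 - 1/87341)/((-16057 + 342) + 35283) = 2916665353/(87341*(-15715 + 35283)) = (2916665353/87341)/19568 = (2916665353/87341)*(1/19568) = 2916665353/1709088688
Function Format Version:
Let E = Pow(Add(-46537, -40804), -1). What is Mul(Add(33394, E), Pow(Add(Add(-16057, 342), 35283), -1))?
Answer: Rational(2916665353, 1709088688) ≈ 1.7066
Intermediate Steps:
E = Rational(-1, 87341) (E = Pow(-87341, -1) = Rational(-1, 87341) ≈ -1.1449e-5)
Mul(Add(33394, E), Pow(Add(Add(-16057, 342), 35283), -1)) = Mul(Add(33394, Rational(-1, 87341)), Pow(Add(Add(-16057, 342), 35283), -1)) = Mul(Rational(2916665353, 87341), Pow(Add(-15715, 35283), -1)) = Mul(Rational(2916665353, 87341), Pow(19568, -1)) = Mul(Rational(2916665353, 87341), Rational(1, 19568)) = Rational(2916665353, 1709088688)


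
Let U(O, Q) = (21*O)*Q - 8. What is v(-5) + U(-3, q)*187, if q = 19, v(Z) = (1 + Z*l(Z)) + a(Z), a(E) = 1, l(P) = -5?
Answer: -225308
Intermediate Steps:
v(Z) = 2 - 5*Z (v(Z) = (1 + Z*(-5)) + 1 = (1 - 5*Z) + 1 = 2 - 5*Z)
U(O, Q) = -8 + 21*O*Q (U(O, Q) = 21*O*Q - 8 = -8 + 21*O*Q)
v(-5) + U(-3, q)*187 = (2 - 5*(-5)) + (-8 + 21*(-3)*19)*187 = (2 + 25) + (-8 - 1197)*187 = 27 - 1205*187 = 27 - 225335 = -225308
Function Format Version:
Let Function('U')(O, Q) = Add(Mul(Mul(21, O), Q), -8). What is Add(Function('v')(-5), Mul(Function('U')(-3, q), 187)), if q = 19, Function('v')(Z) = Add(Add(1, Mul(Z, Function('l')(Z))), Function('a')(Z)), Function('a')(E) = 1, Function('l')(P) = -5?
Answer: -225308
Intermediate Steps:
Function('v')(Z) = Add(2, Mul(-5, Z)) (Function('v')(Z) = Add(Add(1, Mul(Z, -5)), 1) = Add(Add(1, Mul(-5, Z)), 1) = Add(2, Mul(-5, Z)))
Function('U')(O, Q) = Add(-8, Mul(21, O, Q)) (Function('U')(O, Q) = Add(Mul(21, O, Q), -8) = Add(-8, Mul(21, O, Q)))
Add(Function('v')(-5), Mul(Function('U')(-3, q), 187)) = Add(Add(2, Mul(-5, -5)), Mul(Add(-8, Mul(21, -3, 19)), 187)) = Add(Add(2, 25), Mul(Add(-8, -1197), 187)) = Add(27, Mul(-1205, 187)) = Add(27, -225335) = -225308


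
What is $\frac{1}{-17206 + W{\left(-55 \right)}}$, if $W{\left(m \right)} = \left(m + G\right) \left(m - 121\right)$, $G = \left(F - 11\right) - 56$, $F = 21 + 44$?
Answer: $- \frac{1}{7174} \approx -0.00013939$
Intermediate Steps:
$F = 65$
$G = -2$ ($G = \left(65 - 11\right) - 56 = 54 - 56 = -2$)
$W{\left(m \right)} = \left(-121 + m\right) \left(-2 + m\right)$ ($W{\left(m \right)} = \left(m - 2\right) \left(m - 121\right) = \left(-2 + m\right) \left(-121 + m\right) = \left(-121 + m\right) \left(-2 + m\right)$)
$\frac{1}{-17206 + W{\left(-55 \right)}} = \frac{1}{-17206 + \left(242 + \left(-55\right)^{2} - -6765\right)} = \frac{1}{-17206 + \left(242 + 3025 + 6765\right)} = \frac{1}{-17206 + 10032} = \frac{1}{-7174} = - \frac{1}{7174}$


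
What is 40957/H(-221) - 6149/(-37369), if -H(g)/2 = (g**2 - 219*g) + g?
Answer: -337382471/7251006022 ≈ -0.046529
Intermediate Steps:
H(g) = -2*g**2 + 436*g (H(g) = -2*((g**2 - 219*g) + g) = -2*(g**2 - 218*g) = -2*g**2 + 436*g)
40957/H(-221) - 6149/(-37369) = 40957/((2*(-221)*(218 - 1*(-221)))) - 6149/(-37369) = 40957/((2*(-221)*(218 + 221))) - 6149*(-1/37369) = 40957/((2*(-221)*439)) + 6149/37369 = 40957/(-194038) + 6149/37369 = 40957*(-1/194038) + 6149/37369 = -40957/194038 + 6149/37369 = -337382471/7251006022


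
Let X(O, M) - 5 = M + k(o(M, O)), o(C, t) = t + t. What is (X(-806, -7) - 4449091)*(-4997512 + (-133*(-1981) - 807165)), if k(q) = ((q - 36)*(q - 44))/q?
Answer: 9939073375308204/403 ≈ 2.4663e+13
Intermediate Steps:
o(C, t) = 2*t
k(q) = (-44 + q)*(-36 + q)/q (k(q) = ((-36 + q)*(-44 + q))/q = ((-44 + q)*(-36 + q))/q = (-44 + q)*(-36 + q)/q)
X(O, M) = -75 + M + 2*O + 792/O (X(O, M) = 5 + (M + (-80 + 2*O + 1584/((2*O)))) = 5 + (M + (-80 + 2*O + 1584*(1/(2*O)))) = 5 + (M + (-80 + 2*O + 792/O)) = 5 + (-80 + M + 2*O + 792/O) = -75 + M + 2*O + 792/O)
(X(-806, -7) - 4449091)*(-4997512 + (-133*(-1981) - 807165)) = ((-75 - 7 + 2*(-806) + 792/(-806)) - 4449091)*(-4997512 + (-133*(-1981) - 807165)) = ((-75 - 7 - 1612 + 792*(-1/806)) - 4449091)*(-4997512 + (263473 - 807165)) = ((-75 - 7 - 1612 - 396/403) - 4449091)*(-4997512 - 543692) = (-683078/403 - 4449091)*(-5541204) = -1793666751/403*(-5541204) = 9939073375308204/403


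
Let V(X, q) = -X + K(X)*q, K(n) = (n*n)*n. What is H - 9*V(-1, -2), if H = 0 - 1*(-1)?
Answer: -26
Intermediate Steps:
H = 1 (H = 0 + 1 = 1)
K(n) = n**3 (K(n) = n**2*n = n**3)
V(X, q) = -X + q*X**3 (V(X, q) = -X + X**3*q = -X + q*X**3)
H - 9*V(-1, -2) = 1 - 9*(-1*(-1) - 2*(-1)**3) = 1 - 9*(1 - 2*(-1)) = 1 - 9*(1 + 2) = 1 - 9*3 = 1 - 27 = -26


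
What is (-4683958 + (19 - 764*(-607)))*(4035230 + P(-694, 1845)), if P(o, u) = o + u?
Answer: -17034298768771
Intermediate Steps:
(-4683958 + (19 - 764*(-607)))*(4035230 + P(-694, 1845)) = (-4683958 + (19 - 764*(-607)))*(4035230 + (-694 + 1845)) = (-4683958 + (19 + 463748))*(4035230 + 1151) = (-4683958 + 463767)*4036381 = -4220191*4036381 = -17034298768771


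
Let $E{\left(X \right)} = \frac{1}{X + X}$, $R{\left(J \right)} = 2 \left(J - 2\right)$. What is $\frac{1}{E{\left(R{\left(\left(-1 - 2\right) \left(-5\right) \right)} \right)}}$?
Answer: $52$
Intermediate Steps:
$R{\left(J \right)} = -4 + 2 J$ ($R{\left(J \right)} = 2 \left(-2 + J\right) = -4 + 2 J$)
$E{\left(X \right)} = \frac{1}{2 X}$
$\frac{1}{E{\left(R{\left(\left(-1 - 2\right) \left(-5\right) \right)} \right)}} = \frac{1}{\frac{1}{2} \frac{1}{-4 + 2 \left(-1 - 2\right) \left(-5\right)}} = \frac{1}{\frac{1}{2} \frac{1}{-4 + 2 \left(\left(-3\right) \left(-5\right)\right)}} = \frac{1}{\frac{1}{2} \frac{1}{-4 + 2 \cdot 15}} = \frac{1}{\frac{1}{2} \frac{1}{-4 + 30}} = \frac{1}{\frac{1}{2} \cdot \frac{1}{26}} = \frac{1}{\frac{1}{52}} = 52$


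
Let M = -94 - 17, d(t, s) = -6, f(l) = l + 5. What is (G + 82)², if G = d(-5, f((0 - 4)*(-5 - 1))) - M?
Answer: 34969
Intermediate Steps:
f(l) = 5 + l
M = -111
G = 105 (G = -6 - 1*(-111) = -6 + 111 = 105)
(G + 82)² = (105 + 82)² = 187² = 34969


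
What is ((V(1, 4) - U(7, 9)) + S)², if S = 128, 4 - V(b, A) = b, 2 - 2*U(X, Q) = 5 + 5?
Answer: 18225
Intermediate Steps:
U(X, Q) = -4 (U(X, Q) = 1 - (5 + 5)/2 = 1 - ½*10 = 1 - 5 = -4)
V(b, A) = 4 - b
((V(1, 4) - U(7, 9)) + S)² = (((4 - 1*1) - 1*(-4)) + 128)² = (((4 - 1) + 4) + 128)² = ((3 + 4) + 128)² = (7 + 128)² = 135² = 18225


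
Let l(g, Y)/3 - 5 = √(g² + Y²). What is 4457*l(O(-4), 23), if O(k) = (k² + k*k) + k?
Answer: 66855 + 13371*√1313 ≈ 5.5136e+5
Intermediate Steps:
O(k) = k + 2*k² (O(k) = (k² + k²) + k = 2*k² + k = k + 2*k²)
l(g, Y) = 15 + 3*√(Y² + g²) (l(g, Y) = 15 + 3*√(g² + Y²) = 15 + 3*√(Y² + g²))
4457*l(O(-4), 23) = 4457*(15 + 3*√(23² + (-4*(1 + 2*(-4)))²)) = 4457*(15 + 3*√(529 + (-4*(1 - 8))²)) = 4457*(15 + 3*√(529 + (-4*(-7))²)) = 4457*(15 + 3*√(529 + 28²)) = 4457*(15 + 3*√(529 + 784)) = 4457*(15 + 3*√1313) = 66855 + 13371*√1313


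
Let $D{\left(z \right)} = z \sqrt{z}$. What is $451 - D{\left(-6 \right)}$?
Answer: $451 + 6 i \sqrt{6} \approx 451.0 + 14.697 i$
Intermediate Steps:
$D{\left(z \right)} = z^{\frac{3}{2}}$
$451 - D{\left(-6 \right)} = 451 - \left(-6\right)^{\frac{3}{2}} = 451 - - 6 i \sqrt{6} = 451 + 6 i \sqrt{6}$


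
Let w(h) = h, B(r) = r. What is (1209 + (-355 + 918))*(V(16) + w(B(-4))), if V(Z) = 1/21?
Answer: -147076/21 ≈ -7003.6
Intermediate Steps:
V(Z) = 1/21
(1209 + (-355 + 918))*(V(16) + w(B(-4))) = (1209 + (-355 + 918))*(1/21 - 4) = (1209 + 563)*(-83/21) = 1772*(-83/21) = -147076/21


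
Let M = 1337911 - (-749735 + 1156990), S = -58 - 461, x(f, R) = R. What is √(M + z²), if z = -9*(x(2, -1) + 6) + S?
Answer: 4*√78047 ≈ 1117.5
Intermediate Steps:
S = -519
M = 930656 (M = 1337911 - 1*407255 = 1337911 - 407255 = 930656)
z = -564 (z = -9*(-1 + 6) - 519 = -9*5 - 519 = -45 - 519 = -564)
√(M + z²) = √(930656 + (-564)²) = √(930656 + 318096) = √1248752 = 4*√78047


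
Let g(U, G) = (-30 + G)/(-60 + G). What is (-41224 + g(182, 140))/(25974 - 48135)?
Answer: 109927/59096 ≈ 1.8601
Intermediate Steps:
g(U, G) = (-30 + G)/(-60 + G)
(-41224 + g(182, 140))/(25974 - 48135) = (-41224 + (-30 + 140)/(-60 + 140))/(25974 - 48135) = (-41224 + 110/80)/(-22161) = (-41224 + (1/80)*110)*(-1/22161) = (-41224 + 11/8)*(-1/22161) = -329781/8*(-1/22161) = 109927/59096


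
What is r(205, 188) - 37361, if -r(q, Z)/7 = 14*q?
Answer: -57451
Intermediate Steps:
r(q, Z) = -98*q
r(205, 188) - 37361 = -98*205 - 37361 = -20090 - 37361 = -57451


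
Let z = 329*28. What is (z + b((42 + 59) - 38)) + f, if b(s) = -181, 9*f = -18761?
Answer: 62518/9 ≈ 6946.4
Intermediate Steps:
f = -18761/9 (f = (1/9)*(-18761) = -18761/9 ≈ -2084.6)
z = 9212
(z + b((42 + 59) - 38)) + f = (9212 - 181) - 18761/9 = 9031 - 18761/9 = 62518/9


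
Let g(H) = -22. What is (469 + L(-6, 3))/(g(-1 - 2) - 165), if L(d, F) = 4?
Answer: -43/17 ≈ -2.5294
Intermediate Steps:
(469 + L(-6, 3))/(g(-1 - 2) - 165) = (469 + 4)/(-22 - 165) = 473/(-187) = 473*(-1/187) = -43/17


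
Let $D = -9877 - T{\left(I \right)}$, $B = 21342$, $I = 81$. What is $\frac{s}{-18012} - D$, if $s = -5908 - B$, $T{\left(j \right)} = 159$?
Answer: $\frac{90397841}{9006} \approx 10038.0$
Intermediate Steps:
$s = -27250$ ($s = -5908 - 21342 = -27250$)
$D = -10036$ ($D = -9877 - 159 = -10036$)
$\frac{s}{-18012} - D = - \frac{27250}{-18012} - -10036 = \left(-27250\right) \left(- \frac{1}{18012}\right) + 10036 = \frac{13625}{9006} + 10036 = \frac{90397841}{9006}$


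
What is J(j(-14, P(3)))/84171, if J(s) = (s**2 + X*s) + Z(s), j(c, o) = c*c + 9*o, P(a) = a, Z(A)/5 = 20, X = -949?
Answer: -161798/84171 ≈ -1.9223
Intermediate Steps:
Z(A) = 100 (Z(A) = 5*20 = 100)
j(c, o) = c**2 + 9*o
J(s) = 100 + s**2 - 949*s (J(s) = (s**2 - 949*s) + 100 = 100 + s**2 - 949*s)
J(j(-14, P(3)))/84171 = (100 + ((-14)**2 + 9*3)**2 - 949*((-14)**2 + 9*3))/84171 = (100 + (196 + 27)**2 - 949*(196 + 27))*(1/84171) = (100 + 223**2 - 949*223)*(1/84171) = (100 + 49729 - 211627)*(1/84171) = -161798*1/84171 = -161798/84171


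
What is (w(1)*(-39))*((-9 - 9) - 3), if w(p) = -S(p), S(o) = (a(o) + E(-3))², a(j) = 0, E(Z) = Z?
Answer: -7371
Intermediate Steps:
S(o) = 9 (S(o) = (0 - 3)² = (-3)² = 9)
w(p) = -9 (w(p) = -1*9 = -9)
(w(1)*(-39))*((-9 - 9) - 3) = (-9*(-39))*((-9 - 9) - 3) = 351*(-18 - 3) = 351*(-21) = -7371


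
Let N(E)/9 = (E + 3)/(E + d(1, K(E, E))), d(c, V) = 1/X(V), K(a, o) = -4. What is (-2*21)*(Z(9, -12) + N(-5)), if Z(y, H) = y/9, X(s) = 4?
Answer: -3822/19 ≈ -201.16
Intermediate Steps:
d(c, V) = ¼ (d(c, V) = 1/4 = ¼)
N(E) = 9*(3 + E)/(¼ + E) (N(E) = 9*((E + 3)/(E + ¼)) = 9*((3 + E)/(¼ + E)) = 9*(3 + E)/(¼ + E))
Z(y, H) = y/9 (Z(y, H) = y*(⅑) = y/9)
(-2*21)*(Z(9, -12) + N(-5)) = (-2*21)*((⅑)*9 + 36*(3 - 5)/(1 + 4*(-5))) = -42*(1 + 36*(-2)/(1 - 20)) = -42*(1 + 36*(-2)/(-19)) = -42*(1 + 36*(-1/19)*(-2)) = -42*(1 + 72/19) = -42*91/19 = -3822/19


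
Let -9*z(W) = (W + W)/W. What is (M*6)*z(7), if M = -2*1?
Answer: 8/3 ≈ 2.6667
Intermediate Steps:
M = -2
z(W) = -2/9 (z(W) = -(W + W)/(9*W) = -2*W/(9*W) = -⅑*2 = -2/9)
(M*6)*z(7) = -2*6*(-2/9) = -12*(-2/9) = 8/3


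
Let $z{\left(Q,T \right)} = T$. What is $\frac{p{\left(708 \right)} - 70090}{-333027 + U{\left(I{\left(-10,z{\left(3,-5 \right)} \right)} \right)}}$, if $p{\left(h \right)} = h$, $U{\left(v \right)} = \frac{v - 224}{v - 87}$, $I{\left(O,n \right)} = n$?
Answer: $\frac{56488}{271135} \approx 0.20834$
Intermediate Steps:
$U{\left(v \right)} = \frac{-224 + v}{-87 + v}$
$\frac{p{\left(708 \right)} - 70090}{-333027 + U{\left(I{\left(-10,z{\left(3,-5 \right)} \right)} \right)}} = \frac{708 - 70090}{-333027 + \frac{-224 - 5}{-87 - 5}} = - \frac{69382}{-333027 + \frac{1}{-92} \left(-229\right)} = - \frac{69382}{-333027 - - \frac{229}{92}} = - \frac{69382}{-333027 + \frac{229}{92}} = - \frac{69382}{- \frac{30638255}{92}} = \left(-69382\right) \left(- \frac{92}{30638255}\right) = \frac{56488}{271135}$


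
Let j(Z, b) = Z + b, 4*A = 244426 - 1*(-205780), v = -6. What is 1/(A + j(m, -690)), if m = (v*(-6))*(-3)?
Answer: 2/223507 ≈ 8.9483e-6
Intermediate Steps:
m = -108 (m = -6*(-6)*(-3) = 36*(-3) = -108)
A = 225103/2 (A = (244426 - 1*(-205780))/4 = (244426 + 205780)/4 = (1/4)*450206 = 225103/2 ≈ 1.1255e+5)
1/(A + j(m, -690)) = 1/(225103/2 + (-108 - 690)) = 1/(225103/2 - 798) = 1/(223507/2) = 2/223507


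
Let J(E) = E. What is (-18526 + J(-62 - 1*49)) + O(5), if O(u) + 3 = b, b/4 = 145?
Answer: -18060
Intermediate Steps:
b = 580 (b = 4*145 = 580)
O(u) = 577 (O(u) = -3 + 580 = 577)
(-18526 + J(-62 - 1*49)) + O(5) = (-18526 + (-62 - 1*49)) + 577 = (-18526 + (-62 - 49)) + 577 = (-18526 - 111) + 577 = -18637 + 577 = -18060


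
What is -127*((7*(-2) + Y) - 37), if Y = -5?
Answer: 7112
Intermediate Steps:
-127*((7*(-2) + Y) - 37) = -127*((7*(-2) - 5) - 37) = -127*((-14 - 5) - 37) = -127*(-19 - 37) = -127*(-56) = 7112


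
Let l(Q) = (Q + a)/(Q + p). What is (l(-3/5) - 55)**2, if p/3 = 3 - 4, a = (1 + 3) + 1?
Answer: 256036/81 ≈ 3160.9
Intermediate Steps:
a = 5 (a = 4 + 1 = 5)
p = -3 (p = 3*(3 - 4) = 3*(-1) = -3)
l(Q) = (5 + Q)/(-3 + Q) (l(Q) = (Q + 5)/(Q - 3) = (5 + Q)/(-3 + Q))
(l(-3/5) - 55)**2 = ((5 - 3/5)/(-3 - 3/5) - 55)**2 = ((22/5)/(-18/5) - 55)**2 = (-5/18*22/5 - 55)**2 = (-11/9 - 55)**2 = (-506/9)**2 = 256036/81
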